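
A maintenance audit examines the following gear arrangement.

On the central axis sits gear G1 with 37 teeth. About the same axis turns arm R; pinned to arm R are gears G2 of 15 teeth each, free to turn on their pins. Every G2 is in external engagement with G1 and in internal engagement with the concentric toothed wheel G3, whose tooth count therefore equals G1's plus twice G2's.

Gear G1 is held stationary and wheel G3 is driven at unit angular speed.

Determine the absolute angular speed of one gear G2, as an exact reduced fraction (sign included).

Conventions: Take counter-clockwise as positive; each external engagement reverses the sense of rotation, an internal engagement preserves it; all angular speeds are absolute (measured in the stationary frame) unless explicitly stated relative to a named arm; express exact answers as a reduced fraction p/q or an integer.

recognized (axles ride arm R): planetary set, 37/15/67 teeth
ring teeth: 37 + 2·15 = 67
37(ω_sun−ω_arm) = −67(ω_ring−ω_arm),  ω_sun = 0, ω_ring = 1
37(0−ω_arm) = −67(1−ω_arm)  ⇒  104·ω_arm = 67  ⇒  ω_arm = 67/104
sun–planet mesh: 37·(0−67/104) = −15·(ω_p−ω_arm)  ⇒  ω_p−ω_arm = 2479/1560
ω_p = 67/104 + 2479/1560 = 67/30
exact speed ratio = 67/30

67/30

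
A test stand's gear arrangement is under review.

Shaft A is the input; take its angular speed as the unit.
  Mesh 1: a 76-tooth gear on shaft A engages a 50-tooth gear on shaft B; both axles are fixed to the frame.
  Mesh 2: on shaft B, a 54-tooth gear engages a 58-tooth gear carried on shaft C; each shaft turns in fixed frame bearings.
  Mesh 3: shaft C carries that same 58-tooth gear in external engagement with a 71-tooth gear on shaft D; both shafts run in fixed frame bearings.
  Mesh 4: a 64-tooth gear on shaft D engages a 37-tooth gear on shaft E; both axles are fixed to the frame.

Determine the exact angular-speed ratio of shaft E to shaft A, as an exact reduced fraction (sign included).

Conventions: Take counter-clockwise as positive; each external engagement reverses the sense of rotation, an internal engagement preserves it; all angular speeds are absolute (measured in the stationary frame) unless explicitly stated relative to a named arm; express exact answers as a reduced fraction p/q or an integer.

class = fixed-axis compound train [4 meshes; 4 ratios multiply, 4 sense flips]
mesh 1 [76T→50T]: running ratio 38/25, sense −
mesh 2 [54T→58T]: running ratio 1026/725, sense +
mesh 3 [58T→71T]: running ratio 2052/1775, sense −
mesh 4 [64T→37T]: running ratio 131328/65675, sense +
ω_out/ω_in = 131328/65675

131328/65675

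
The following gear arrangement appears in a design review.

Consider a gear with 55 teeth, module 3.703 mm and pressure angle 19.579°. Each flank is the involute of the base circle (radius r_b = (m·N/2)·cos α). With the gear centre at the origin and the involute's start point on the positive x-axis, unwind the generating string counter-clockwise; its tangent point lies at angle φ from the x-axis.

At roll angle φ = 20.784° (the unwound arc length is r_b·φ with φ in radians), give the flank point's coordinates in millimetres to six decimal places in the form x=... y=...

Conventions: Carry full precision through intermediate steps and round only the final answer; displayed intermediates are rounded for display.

x=102.050961 y=1.506583

class = single-mesh tooth geometry [base-circle involute, m = 3.703, 55T]
pitch radius r_p = m·N/2 = 3.703·55/2 = 101.832500
base radius r_b = r_p·cos α = 101.832500·cos 19.579° = 95.944579
roll angle φ = 20.784° = 0.36274923 rad
x = r_b·(cos φ + φ·sin φ) = 102.050961
y = r_b·(sin φ − φ·cos φ) = 1.506583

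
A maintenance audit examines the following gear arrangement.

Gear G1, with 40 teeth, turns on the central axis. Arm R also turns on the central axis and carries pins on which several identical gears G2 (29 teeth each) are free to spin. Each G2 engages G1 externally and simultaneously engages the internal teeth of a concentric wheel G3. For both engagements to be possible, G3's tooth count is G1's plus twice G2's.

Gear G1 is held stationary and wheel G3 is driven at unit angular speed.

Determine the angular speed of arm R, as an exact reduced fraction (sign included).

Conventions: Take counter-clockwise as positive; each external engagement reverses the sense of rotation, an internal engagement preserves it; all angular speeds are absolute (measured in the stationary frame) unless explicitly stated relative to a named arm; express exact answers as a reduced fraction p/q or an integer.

class = planetary set [G3 = 40+2·29 = 98; Willis about the carrier]
ring teeth: 40 + 2·29 = 98
40(ω_sun−ω_arm) = −98(ω_ring−ω_arm),  ω_sun = 0, ω_ring = 1
40(0−ω_arm) = −98(1−ω_arm)  ⇒  138·ω_arm = 98  ⇒  ω_arm = 49/69
exact speed ratio = 49/69

49/69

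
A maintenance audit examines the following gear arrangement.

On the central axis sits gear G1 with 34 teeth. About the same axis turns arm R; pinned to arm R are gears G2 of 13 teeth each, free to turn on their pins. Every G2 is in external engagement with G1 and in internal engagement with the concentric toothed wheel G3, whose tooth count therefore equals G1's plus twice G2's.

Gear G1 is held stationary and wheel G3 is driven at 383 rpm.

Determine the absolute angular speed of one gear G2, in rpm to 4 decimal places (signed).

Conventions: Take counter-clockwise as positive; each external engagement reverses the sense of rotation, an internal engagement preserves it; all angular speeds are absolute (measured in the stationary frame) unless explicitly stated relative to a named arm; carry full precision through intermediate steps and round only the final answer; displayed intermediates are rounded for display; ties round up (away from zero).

recognized (axles ride arm R): planetary set, 34/13/60 teeth
normalise by the input: solve with ω_ring = 1, then scale by 383 rpm
ring teeth: 34 + 2·13 = 60
34(ω_sun−ω_arm) = −60(ω_ring−ω_arm),  ω_sun = 0, ω_ring = 1
34(0−ω_arm) = −60(1−ω_arm)  ⇒  94·ω_arm = 60  ⇒  ω_arm = 30/47
sun–planet mesh: 34·(0−30/47) = −13·(ω_p−ω_arm)  ⇒  ω_p−ω_arm = 1020/611
ω_p = 30/47 + 1020/611 = 30/13
scale: ω_p = 30/13 × 383 rpm = +883.8462 rpm

+883.8462 rpm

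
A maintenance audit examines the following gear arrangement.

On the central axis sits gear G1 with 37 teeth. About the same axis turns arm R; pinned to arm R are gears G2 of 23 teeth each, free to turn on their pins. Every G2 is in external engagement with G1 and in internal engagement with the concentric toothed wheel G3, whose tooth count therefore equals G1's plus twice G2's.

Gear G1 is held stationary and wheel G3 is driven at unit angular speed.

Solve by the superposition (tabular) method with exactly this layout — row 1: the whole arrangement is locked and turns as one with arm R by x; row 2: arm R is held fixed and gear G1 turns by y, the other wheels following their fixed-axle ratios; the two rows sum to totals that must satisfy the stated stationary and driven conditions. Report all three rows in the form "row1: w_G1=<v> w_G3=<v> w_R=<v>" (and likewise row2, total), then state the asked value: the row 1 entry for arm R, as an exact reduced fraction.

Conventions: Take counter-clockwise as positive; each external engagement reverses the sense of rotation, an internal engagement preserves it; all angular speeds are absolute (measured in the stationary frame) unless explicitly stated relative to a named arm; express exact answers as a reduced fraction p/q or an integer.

topology: planetary set — G1 37T / G2 23T / G3 83T, arm = carrier (Willis)
row 1: whole set turns with the arm by x
row 2 — arm fixed, fixed-axis ratios: sun y, ring −(37/83)·y, arm 0
boundary: total ω_sun = x + y = 0 and total ω_ring = x − (37/83)·y = 1  ⇒  y = -83/120, x = 83/120
row 2 ring = −(37/83)·(-83/120) = 37/120
totals (row 1 + row 2): sun 83/120 + (-83/120) = 0, ring 83/120 + 37/120 = 1, arm 83/120 + 0 = 83/120
asked cell (row1, arm) = 83/120

row1: w_G1=83/120 w_G3=83/120 w_R=83/120
row2: w_G1=-83/120 w_G3=37/120 w_R=0
total: w_G1=0 w_G3=1 w_R=83/120
asked value: 83/120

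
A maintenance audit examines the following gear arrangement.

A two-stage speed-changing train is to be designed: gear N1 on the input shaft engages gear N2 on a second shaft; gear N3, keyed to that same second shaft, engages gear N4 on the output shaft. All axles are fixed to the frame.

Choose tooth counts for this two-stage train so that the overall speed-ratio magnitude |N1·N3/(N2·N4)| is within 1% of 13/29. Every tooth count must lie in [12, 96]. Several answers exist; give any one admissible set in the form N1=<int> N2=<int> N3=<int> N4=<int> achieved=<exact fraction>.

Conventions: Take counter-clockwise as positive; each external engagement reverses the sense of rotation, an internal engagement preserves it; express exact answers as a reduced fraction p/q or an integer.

N1=12 N2=29 N3=13 N4=12 achieved=13/29

class = fixed-axis compound train [2-stage, 13/29 wanted]
target = 13/29 in lowest terms: an exact hit needs N1·N3 = k·13 and N2·N4 = k·29 for one integer k, every count in [12, 96]; additionally prefer no 1:1 stage (N1 ≠ N2, N3 ≠ N4)
k = 1…11: no 1:1-free in-range split of k·13 and k·29 into factor pairs; take k = 12
k = 12: N1·N3 = 156 = 12·13, N2·N4 = 348 = 29·12
achieved = 12·13/(29·12) = 13/29; |achieved − target| = 0 ≤ 13/2900 ✓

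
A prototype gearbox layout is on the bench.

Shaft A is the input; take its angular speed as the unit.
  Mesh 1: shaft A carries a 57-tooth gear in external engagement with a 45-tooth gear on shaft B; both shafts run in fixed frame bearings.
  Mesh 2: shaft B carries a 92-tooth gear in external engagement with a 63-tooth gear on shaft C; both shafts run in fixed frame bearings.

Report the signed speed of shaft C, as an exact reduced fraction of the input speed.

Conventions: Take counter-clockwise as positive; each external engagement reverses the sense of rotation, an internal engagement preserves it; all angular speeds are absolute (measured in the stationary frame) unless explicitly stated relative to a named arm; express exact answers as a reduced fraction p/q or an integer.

2-mesh fixed-axis compound train (all bearings frame-fixed)
mesh 1 [57T→45T]: |ω|/ω_in = 1×57/45 = 19/15, sense flips to −
mesh 2 [92T→63T]: |ω|/ω_in = (19/15)×92/63 = 1748/945, sense flips to +
signed output speed (× input speed) = 1748/945

1748/945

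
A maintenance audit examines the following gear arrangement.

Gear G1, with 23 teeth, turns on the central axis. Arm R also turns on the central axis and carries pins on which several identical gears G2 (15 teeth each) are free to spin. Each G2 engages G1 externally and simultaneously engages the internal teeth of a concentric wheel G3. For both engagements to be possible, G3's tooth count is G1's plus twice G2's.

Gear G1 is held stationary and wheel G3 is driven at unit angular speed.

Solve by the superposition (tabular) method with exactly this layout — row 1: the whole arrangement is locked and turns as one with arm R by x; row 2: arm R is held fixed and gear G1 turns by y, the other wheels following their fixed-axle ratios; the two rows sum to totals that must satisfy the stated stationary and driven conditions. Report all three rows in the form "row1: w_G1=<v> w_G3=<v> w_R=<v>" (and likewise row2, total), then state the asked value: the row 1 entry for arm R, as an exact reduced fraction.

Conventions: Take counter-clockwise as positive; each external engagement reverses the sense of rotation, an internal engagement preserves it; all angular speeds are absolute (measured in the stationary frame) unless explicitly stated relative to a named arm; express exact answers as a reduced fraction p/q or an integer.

row1: w_G1=53/76 w_G3=53/76 w_R=53/76
row2: w_G1=-53/76 w_G3=23/76 w_R=0
total: w_G1=0 w_G3=1 w_R=53/76
asked value: 53/76

class = planetary set [G3 = 23+2·15 = 53; Willis about the carrier]
row 1 (train locked, turned with arm): all members turn x
row 2: sun turns y, ring = −(23/53)·y, arm 0
boundary: total ω_sun = x + y = 0 and total ω_ring = x − (23/53)·y = 1  ⇒  y = -53/76, x = 53/76
row 2 ring = −(23/53)·(-53/76) = 23/76
totals (row 1 + row 2): sun 53/76 + (-53/76) = 0, ring 53/76 + 23/76 = 1, arm 53/76 + 0 = 53/76
asked cell (row1, arm) = 53/76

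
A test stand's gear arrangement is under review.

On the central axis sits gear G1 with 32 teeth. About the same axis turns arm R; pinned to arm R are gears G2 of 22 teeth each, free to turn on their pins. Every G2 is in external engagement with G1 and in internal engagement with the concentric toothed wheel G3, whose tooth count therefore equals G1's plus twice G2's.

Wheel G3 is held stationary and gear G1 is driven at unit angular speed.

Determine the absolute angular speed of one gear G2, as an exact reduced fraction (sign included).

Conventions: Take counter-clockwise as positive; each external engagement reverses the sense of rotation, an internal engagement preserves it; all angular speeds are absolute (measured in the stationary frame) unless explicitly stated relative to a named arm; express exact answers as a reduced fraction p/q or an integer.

-8/11

topology: planetary set — G1 32T / G2 22T / G3 76T, arm = carrier (Willis)
ring teeth: 32 + 2·22 = 76
32(ω_sun−ω_arm) = −76(ω_ring−ω_arm),  ω_ring = 0, ω_sun = 1
32(1−ω_arm) = −76(0−ω_arm)  ⇒  108·ω_arm = 32  ⇒  ω_arm = 8/27
sun–planet mesh: 32·(1−8/27) = −22·(ω_p−ω_arm)  ⇒  ω_p−ω_arm = -304/297
ω_p = 8/27 − 304/297 = -8/11
exact speed ratio = -8/11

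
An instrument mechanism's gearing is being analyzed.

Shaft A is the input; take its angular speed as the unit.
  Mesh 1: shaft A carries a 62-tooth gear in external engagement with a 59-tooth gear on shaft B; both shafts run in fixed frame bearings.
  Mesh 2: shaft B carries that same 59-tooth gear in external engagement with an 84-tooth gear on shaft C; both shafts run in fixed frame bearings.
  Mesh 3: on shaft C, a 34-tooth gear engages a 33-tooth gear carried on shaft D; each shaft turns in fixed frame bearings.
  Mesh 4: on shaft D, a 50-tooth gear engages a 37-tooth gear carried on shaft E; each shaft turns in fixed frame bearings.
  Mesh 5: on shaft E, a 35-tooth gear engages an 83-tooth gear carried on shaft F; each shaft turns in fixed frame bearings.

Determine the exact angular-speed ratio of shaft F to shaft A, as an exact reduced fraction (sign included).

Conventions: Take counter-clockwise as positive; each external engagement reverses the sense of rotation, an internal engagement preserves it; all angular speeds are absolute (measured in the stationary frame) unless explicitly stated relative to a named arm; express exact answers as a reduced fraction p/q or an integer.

class = fixed-axis compound train [5 meshes; 5 ratios multiply, 5 sense flips]
mesh 1 [62T→59T]: running ratio 62/59, sense −
mesh 2 [59T→84T]: running ratio 31/42, sense +
mesh 3 [34T→33T]: running ratio 527/693, sense −
mesh 4 [50T→37T]: running ratio 26350/25641, sense +
mesh 5 [35T→83T]: running ratio 131750/304029, sense −
ω_out/ω_in = -131750/304029

-131750/304029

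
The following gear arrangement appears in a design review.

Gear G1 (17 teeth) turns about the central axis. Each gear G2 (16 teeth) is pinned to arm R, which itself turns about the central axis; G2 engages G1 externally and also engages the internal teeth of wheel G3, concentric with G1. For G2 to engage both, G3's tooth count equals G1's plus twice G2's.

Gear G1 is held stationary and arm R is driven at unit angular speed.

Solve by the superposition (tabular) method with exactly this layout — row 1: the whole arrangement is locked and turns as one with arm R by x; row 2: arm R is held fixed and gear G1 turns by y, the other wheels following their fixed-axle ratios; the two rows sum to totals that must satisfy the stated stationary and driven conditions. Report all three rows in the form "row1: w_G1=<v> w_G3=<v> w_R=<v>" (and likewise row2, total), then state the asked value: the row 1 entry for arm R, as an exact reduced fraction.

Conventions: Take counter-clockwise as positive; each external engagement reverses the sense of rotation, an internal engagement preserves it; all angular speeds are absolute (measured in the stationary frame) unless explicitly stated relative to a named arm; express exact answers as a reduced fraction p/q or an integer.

topology: planetary set — G1 17T / G2 16T / G3 49T, arm = carrier (Willis)
row 1 — lock + rotate with arm: ω_sun = ω_ring = ω_arm = x
row 2: sun turns y, ring = −(17/49)·y, arm 0
boundary: total ω_sun = x + y = 0 and total ω_arm = x = 1  ⇒  y = -1, x = 1
row 2 ring = −(17/49)·(-1) = 17/49
totals (row 1 + row 2): sun 1 + (-1) = 0, ring 1 + 17/49 = 66/49, arm 1 + 0 = 1
asked cell (row1, arm) = 1

row1: w_G1=1 w_G3=1 w_R=1
row2: w_G1=-1 w_G3=17/49 w_R=0
total: w_G1=0 w_G3=66/49 w_R=1
asked value: 1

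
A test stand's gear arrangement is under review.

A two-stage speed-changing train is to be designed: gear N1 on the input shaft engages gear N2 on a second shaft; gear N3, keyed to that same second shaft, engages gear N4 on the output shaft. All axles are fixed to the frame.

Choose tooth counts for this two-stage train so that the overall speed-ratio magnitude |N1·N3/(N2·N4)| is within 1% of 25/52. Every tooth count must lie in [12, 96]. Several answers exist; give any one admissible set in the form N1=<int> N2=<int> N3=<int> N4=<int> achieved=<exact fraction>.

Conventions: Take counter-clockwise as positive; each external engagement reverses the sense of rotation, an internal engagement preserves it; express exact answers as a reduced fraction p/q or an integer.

N1=15 N2=12 N3=15 N4=39 achieved=25/52

design class (target 25/52): fixed-axis compound train
target = 25/52 in lowest terms: an exact hit needs N1·N3 = k·25 and N2·N4 = k·52 for one integer k, every count in [12, 96]; additionally prefer no 1:1 stage (N1 ≠ N2, N3 ≠ N4)
k = 1…8: no 1:1-free in-range split of k·25 and k·52 into factor pairs; take k = 9
k = 9: N1·N3 = 225 = 15·15, N2·N4 = 468 = 12·39
achieved = 15·15/(12·39) = 25/52; |achieved − target| = 0 ≤ 1/208 ✓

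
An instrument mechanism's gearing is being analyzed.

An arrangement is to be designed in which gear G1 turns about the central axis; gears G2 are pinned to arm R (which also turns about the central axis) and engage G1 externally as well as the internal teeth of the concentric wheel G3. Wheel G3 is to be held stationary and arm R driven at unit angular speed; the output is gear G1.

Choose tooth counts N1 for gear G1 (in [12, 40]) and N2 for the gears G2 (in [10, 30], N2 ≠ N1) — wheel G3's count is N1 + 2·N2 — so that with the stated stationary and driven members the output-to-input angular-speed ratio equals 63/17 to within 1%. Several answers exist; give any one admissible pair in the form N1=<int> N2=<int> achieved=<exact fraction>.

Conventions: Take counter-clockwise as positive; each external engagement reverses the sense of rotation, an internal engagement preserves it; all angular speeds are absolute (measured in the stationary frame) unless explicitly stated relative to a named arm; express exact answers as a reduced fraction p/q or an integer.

N1=34 N2=29 achieved=63/17

topology: planetary set — design target 63/17, arm = carrier (Willis)
Willis with ω_ring = 0: ω_sun/ω_arm = (N1+N3)/N1; set equal to 63/17  ⇒  N3/N1 = 63/17 − 1 = 46/17
N3 = N1 + 2·N2  ⇒  N2/N1 = (N3/N1 − 1)/2 = (46/17 − 1)/2 = 29/34
smallest multiple with N1 ≥ 12 and N2 ≥ 10: k = 1  ⇒  N1 = 1·34 = 34, N2 = 1·29 = 29 (N1 ≤ 40, N2 ≤ 30, N2 ≠ N1 ✓), N3 = 34 + 2·29 = 92
check: (N1+N3)/N1 with N1 = 34, N3 = 92 gives 63/17; |achieved − target| = 0 ≤ 63/1700 ✓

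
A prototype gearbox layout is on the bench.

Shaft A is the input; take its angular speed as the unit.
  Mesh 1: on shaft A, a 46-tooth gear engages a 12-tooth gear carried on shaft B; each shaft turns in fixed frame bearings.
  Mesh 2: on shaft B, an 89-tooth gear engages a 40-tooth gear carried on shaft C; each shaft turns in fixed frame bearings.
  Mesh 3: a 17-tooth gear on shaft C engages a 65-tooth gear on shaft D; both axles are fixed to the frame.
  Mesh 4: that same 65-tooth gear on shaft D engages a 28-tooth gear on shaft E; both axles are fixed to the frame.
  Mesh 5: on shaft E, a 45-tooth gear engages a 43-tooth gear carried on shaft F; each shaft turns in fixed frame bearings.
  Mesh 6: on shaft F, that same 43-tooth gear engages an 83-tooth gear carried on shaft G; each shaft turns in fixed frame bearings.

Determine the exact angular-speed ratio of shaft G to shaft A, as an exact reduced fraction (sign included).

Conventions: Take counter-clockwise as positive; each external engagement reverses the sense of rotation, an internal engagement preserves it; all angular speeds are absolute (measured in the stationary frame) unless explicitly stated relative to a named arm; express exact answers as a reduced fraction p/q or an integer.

class = fixed-axis compound train [6 meshes; 6 ratios multiply, 6 sense flips]
mesh 1 [46T→12T]: running ratio 23/6, sense −
mesh 2 [89T→40T]: running ratio 2047/240, sense +
mesh 3 [17T→65T]: running ratio 34799/15600, sense −
mesh 4 [65T→28T]: running ratio 34799/6720, sense +
mesh 5 [45T→43T]: running ratio 104397/19264, sense −
mesh 6 [43T→83T]: running ratio 104397/37184, sense +
ω_out/ω_in = 104397/37184

104397/37184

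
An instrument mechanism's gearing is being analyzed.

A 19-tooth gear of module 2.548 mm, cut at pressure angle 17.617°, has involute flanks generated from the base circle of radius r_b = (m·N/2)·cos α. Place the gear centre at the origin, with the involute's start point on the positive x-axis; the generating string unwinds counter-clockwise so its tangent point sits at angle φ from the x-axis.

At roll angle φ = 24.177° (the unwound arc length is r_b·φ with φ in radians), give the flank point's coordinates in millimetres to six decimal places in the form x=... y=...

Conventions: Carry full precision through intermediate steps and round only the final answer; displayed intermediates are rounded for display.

class = single-mesh tooth geometry [base-circle involute, m = 2.548, 19T]
pitch radius r_p = m·N/2 = 2.548·19/2 = 24.206000
base radius r_b = r_p·cos α = 24.206000·cos 17.617° = 23.070761
roll angle φ = 24.177° = 0.42196825 rad
x = r_b·(cos φ + φ·sin φ) = 25.034188
y = r_b·(sin φ − φ·cos φ) = 0.567580

x=25.034188 y=0.567580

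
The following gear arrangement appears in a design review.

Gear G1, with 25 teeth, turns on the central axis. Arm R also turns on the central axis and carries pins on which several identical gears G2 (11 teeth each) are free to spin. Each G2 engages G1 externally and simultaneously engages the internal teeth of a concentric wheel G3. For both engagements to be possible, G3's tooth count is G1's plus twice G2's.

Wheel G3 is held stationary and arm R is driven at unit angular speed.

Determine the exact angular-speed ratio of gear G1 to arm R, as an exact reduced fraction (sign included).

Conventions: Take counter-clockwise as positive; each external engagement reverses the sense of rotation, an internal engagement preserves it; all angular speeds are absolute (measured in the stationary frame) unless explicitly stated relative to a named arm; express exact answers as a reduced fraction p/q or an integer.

planetary set (25T centre, 11T on arm, 47T internal) — Willis relation
ring teeth: 25 + 2·11 = 47
25(ω_sun−ω_arm) = −47(ω_ring−ω_arm),  ω_ring = 0, ω_arm = 1
ω_sun = 1 − (47/25)(0−1) = 72/25
ω_out/ω_in = 72/25

72/25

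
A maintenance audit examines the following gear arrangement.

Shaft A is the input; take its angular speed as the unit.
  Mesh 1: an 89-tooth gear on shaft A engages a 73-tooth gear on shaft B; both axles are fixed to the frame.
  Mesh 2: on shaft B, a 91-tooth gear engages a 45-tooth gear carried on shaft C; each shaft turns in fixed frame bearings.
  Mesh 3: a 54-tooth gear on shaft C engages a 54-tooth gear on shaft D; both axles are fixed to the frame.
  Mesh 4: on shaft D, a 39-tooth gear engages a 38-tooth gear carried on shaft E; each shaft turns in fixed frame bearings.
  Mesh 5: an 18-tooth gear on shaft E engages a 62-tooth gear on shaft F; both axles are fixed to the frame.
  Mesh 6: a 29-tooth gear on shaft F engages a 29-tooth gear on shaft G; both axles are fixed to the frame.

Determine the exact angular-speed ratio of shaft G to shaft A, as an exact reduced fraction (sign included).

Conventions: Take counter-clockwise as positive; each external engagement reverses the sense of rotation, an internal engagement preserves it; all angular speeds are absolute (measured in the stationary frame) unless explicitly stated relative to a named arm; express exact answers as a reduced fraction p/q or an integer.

315861/429970

class = fixed-axis compound train [6 meshes; 6 ratios multiply, 6 sense flips]
mesh 1 [89T→73T]: running ratio 89/73, sense −
mesh 2 [91T→45T]: running ratio 8099/3285, sense +
mesh 3 [54T→54T]: running ratio 8099/3285, sense −
mesh 4 [39T→38T]: running ratio 105287/41610, sense +
mesh 5 [18T→62T]: running ratio 315861/429970, sense −
mesh 6 [29T→29T]: running ratio 315861/429970, sense +
ω_out/ω_in = 315861/429970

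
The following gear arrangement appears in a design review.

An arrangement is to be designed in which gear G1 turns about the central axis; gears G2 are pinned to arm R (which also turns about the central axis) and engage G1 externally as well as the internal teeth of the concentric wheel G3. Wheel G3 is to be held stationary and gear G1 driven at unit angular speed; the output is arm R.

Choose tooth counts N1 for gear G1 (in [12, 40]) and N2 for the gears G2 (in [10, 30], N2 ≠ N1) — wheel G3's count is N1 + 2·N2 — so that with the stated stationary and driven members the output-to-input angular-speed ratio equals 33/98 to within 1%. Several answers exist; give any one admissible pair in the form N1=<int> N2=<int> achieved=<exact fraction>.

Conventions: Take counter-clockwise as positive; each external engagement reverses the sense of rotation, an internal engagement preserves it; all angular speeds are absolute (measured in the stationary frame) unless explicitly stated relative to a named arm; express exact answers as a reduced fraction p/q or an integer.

N1=33 N2=16 achieved=33/98

design class (target 33/98): planetary set
Willis with ω_ring = 0: ω_arm/ω_sun = N1/(N1+N3); set equal to 33/98  ⇒  N3/N1 = 1/(33/98) − 1 = 65/33
N3 = N1 + 2·N2  ⇒  N2/N1 = (N3/N1 − 1)/2 = (65/33 − 1)/2 = 16/33
smallest multiple with N1 ≥ 12 and N2 ≥ 10: k = 1  ⇒  N1 = 1·33 = 33, N2 = 1·16 = 16 (N1 ≤ 40, N2 ≤ 30, N2 ≠ N1 ✓), N3 = 33 + 2·16 = 65
check: N1/(N1+N3) with N1 = 33, N3 = 65 gives 33/98; |achieved − target| = 0 ≤ 33/9800 ✓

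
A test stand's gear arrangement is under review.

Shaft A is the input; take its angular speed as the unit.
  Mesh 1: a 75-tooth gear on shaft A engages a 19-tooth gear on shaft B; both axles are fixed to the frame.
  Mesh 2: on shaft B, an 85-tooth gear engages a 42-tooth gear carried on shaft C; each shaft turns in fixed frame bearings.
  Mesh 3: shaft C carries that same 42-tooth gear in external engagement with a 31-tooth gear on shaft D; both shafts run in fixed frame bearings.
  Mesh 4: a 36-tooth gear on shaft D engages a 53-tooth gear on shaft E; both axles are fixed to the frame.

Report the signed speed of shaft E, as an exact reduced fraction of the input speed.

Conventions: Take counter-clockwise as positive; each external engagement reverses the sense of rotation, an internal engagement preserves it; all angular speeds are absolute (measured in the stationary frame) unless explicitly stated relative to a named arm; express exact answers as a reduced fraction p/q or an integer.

229500/31217

4-mesh fixed-axis compound train (all bearings frame-fixed)
mesh 1 [75T→19T]: |ω|/ω_in = 1×75/19 = 75/19, sense flips to −
mesh 2 [85T→42T]: |ω|/ω_in = (75/19)×85/42 = 2125/266, sense flips to +
mesh 3 [42T→31T]: |ω|/ω_in = (2125/266)×42/31 = 6375/589, sense flips to −
mesh 4 [36T→53T]: |ω|/ω_in = (6375/589)×36/53 = 229500/31217, sense flips to +
signed output speed (× input speed) = 229500/31217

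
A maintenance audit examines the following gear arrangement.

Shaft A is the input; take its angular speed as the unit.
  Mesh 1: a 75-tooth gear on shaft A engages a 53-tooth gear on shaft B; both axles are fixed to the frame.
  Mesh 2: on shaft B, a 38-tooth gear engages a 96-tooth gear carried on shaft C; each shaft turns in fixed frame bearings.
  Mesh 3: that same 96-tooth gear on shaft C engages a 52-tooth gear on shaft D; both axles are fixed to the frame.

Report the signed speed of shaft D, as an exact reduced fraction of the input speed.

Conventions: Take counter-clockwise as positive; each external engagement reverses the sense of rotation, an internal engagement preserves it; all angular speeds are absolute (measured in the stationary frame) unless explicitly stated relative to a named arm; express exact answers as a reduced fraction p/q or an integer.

3-mesh fixed-axis compound train (all bearings frame-fixed)
mesh 1 [75T→53T]: |ω|/ω_in = 1×75/53 = 75/53, sense flips to −
mesh 2 [38T→96T]: |ω|/ω_in = (75/53)×38/96 = 475/848, sense flips to +
mesh 3 [96T→52T]: |ω|/ω_in = (475/848)×96/52 = 1425/1378, sense flips to −
signed output speed (× input speed) = -1425/1378

-1425/1378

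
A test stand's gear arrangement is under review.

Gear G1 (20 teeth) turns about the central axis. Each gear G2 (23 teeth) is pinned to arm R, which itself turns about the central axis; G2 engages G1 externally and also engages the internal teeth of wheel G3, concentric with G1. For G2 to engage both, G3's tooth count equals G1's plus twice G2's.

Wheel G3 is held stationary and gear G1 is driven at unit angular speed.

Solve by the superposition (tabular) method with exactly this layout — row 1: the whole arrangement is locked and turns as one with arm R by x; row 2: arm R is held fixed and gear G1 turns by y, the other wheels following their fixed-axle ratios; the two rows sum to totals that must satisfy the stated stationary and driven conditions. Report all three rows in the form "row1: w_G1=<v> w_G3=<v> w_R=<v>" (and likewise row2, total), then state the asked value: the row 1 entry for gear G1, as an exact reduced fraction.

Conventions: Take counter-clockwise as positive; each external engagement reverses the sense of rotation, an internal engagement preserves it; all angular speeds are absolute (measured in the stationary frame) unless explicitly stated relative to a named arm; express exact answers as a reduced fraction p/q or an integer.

row1: w_G1=10/43 w_G3=10/43 w_R=10/43
row2: w_G1=33/43 w_G3=-10/43 w_R=0
total: w_G1=1 w_G3=0 w_R=10/43
asked value: 10/43

class = planetary set [G3 = 20+2·23 = 66; Willis about the carrier]
superposition row 1 [locked train]: every member turns x
row 2 (arm held, sun turns y): ω_ring = −(20/66)·y, ω_arm = 0
boundary: total ω_ring = x − (20/66)·y = 0 and total ω_sun = x + y = 1  ⇒  y = 33/43, x = 10/43
row 2 ring = −(20/66)·33/43 = -10/43
totals (row 1 + row 2): sun 10/43 + 33/43 = 1, ring 10/43 + (-10/43) = 0, arm 10/43 + 0 = 10/43
asked cell (row1, sun) = 10/43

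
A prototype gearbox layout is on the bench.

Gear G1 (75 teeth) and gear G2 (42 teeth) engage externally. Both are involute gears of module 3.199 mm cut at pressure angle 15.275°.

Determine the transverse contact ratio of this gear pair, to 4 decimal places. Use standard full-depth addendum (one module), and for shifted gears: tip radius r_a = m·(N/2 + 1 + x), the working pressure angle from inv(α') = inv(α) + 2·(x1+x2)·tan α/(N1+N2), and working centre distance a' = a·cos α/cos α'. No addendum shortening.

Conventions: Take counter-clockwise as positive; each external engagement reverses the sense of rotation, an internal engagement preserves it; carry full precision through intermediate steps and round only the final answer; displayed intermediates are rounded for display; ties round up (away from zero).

topology: single-mesh involute geometry — m = 3.199, 75T/42T pair
base radii: r_b1 = 115.724520, r_b2 = 64.805731
tip radii: r_a1 = 123.161500, r_a2 = 70.378000
no profile shift: α' = α, a' = a
action lengths: √(r_a1²−r_b1²) = 42.149620, √(r_a2²−r_b2²) = 27.445948
base pitch p_b = π·m·cos α = 9.694915
CR = (42.149620 + 27.445948 − 187.141500·sin 15.27500°)/9.694915 = 2.093132
contact ratio ≈ 2.0931

2.0931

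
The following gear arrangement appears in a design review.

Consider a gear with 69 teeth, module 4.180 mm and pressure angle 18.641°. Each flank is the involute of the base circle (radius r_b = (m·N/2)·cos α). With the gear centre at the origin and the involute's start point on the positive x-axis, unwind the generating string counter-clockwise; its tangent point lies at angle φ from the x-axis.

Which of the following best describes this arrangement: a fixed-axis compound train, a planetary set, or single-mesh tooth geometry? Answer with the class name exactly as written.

recognized (one wheel, involute flank): single-mesh tooth geometry, m = 4.180, N = 69
classification: single-mesh tooth geometry

single-mesh tooth geometry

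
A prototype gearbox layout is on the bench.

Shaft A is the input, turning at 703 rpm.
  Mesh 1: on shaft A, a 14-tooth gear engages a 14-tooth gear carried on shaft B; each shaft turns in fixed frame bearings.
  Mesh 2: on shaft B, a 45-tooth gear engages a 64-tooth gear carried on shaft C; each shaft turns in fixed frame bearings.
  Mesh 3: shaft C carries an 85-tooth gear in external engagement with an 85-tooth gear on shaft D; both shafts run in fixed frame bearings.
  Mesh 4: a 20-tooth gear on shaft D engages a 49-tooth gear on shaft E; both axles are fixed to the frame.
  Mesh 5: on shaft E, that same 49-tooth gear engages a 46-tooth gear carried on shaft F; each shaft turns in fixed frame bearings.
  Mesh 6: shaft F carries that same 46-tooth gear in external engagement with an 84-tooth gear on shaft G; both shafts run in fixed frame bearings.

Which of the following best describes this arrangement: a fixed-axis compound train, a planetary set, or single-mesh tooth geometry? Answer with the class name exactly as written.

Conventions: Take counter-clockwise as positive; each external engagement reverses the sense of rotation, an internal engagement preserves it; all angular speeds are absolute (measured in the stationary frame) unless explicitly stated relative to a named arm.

topology: fixed-axis compound train — 6 meshes, A→G
classification: fixed-axis compound train

fixed-axis compound train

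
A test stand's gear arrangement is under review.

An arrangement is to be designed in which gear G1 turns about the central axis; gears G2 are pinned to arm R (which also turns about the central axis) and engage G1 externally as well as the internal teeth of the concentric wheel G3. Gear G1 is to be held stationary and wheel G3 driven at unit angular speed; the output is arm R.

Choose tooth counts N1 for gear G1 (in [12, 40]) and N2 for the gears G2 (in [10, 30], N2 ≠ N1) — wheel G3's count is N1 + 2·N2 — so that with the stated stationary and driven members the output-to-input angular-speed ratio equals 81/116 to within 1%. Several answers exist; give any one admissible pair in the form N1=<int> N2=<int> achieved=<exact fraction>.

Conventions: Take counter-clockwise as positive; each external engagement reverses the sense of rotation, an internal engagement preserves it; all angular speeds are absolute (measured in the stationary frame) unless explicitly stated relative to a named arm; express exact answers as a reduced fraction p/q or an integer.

design class (target 81/116): planetary set
Willis with ω_sun = 0: ω_arm/ω_ring = N3/(N1+N3); set equal to 81/116  ⇒  N3/N1 = (81/116)/(1 − 81/116) = 81/35
N3 = N1 + 2·N2  ⇒  N2/N1 = (N3/N1 − 1)/2 = (81/35 − 1)/2 = 23/35
smallest multiple with N1 ≥ 12 and N2 ≥ 10: k = 1  ⇒  N1 = 1·35 = 35, N2 = 1·23 = 23 (N1 ≤ 40, N2 ≤ 30, N2 ≠ N1 ✓), N3 = 35 + 2·23 = 81
check: N3/(N1+N3) with N1 = 35, N3 = 81 gives 81/116; |achieved − target| = 0 ≤ 81/11600 ✓

N1=35 N2=23 achieved=81/116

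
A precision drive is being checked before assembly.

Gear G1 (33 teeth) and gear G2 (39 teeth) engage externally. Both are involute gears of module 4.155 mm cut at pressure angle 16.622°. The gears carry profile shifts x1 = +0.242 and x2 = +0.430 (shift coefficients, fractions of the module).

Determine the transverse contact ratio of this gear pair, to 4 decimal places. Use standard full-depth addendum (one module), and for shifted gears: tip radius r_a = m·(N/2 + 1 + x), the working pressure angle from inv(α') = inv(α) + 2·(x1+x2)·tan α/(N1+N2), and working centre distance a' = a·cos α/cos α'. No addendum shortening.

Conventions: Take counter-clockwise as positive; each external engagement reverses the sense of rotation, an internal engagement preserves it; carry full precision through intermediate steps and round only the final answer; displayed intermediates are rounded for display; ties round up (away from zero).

1.7269

class = single-mesh tooth geometry [involute pair 33T × 39T, m = 4.155]
base radii: r_b1 = 65.692675, r_b2 = 77.636797
tip radii: r_a1 = 73.718010, r_a2 = 86.964150
inv(α') = inv(16.622°) + 2·(+0.242+0.430)·tan α/(33+39) = 0.01399504  ⇒  α' = 19.59801°
a' = a·cos α / cos α' = 149.5800·cos 16.622°/cos 19.59801° = 152.143267
action lengths: √(r_a1²−r_b1²) = 33.448730, √(r_a2²−r_b2²) = 39.182791
base pitch p_b = π·m·cos α = 12.507856
CR = (33.448730 + 39.182791 − 152.143267·sin 19.59801°)/12.507856 = 1.726899
contact ratio ≈ 1.7269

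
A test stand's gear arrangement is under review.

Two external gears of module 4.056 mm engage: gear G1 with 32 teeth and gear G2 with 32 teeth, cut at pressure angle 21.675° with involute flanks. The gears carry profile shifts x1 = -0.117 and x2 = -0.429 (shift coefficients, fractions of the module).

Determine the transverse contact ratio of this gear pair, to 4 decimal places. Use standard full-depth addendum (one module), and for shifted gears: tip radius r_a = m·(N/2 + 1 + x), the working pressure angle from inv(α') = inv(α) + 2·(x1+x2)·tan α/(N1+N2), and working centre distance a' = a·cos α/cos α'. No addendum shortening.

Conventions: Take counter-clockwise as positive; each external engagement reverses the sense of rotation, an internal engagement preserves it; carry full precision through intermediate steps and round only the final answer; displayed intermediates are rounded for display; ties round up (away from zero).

1.7721

topology: single-mesh involute geometry — m = 4.056, 32T/32T pair
base radii: r_b1 = 60.307451, r_b2 = 60.307451
tip radii: r_a1 = 68.477448, r_a2 = 67.211976
inv(α') = inv(21.675°) + 2·(-0.117-0.429)·tan α/(32+32) = 0.01236150  ⇒  α' = 18.82746°
a' = a·cos α / cos α' = 129.7920·cos 21.675°/cos 18.82746° = 127.433259
action lengths: √(r_a1²−r_b1²) = 32.437204, √(r_a2²−r_b2²) = 29.672563
base pitch p_b = π·m·cos α = 11.841340
CR = (32.437204 + 29.672563 − 127.433259·sin 18.82746°)/11.841340 = 1.772146
contact ratio ≈ 1.7721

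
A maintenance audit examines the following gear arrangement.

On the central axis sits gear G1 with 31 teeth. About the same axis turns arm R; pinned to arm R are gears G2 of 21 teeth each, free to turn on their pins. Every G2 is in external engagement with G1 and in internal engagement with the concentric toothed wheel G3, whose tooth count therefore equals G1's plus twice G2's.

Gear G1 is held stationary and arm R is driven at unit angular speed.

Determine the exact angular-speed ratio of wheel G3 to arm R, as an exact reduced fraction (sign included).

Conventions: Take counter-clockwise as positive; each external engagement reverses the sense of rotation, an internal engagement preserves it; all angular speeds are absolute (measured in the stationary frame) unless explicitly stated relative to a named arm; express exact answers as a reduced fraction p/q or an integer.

topology: planetary set — G1 31T / G2 21T / G3 73T, arm = carrier (Willis)
ring teeth: 31 + 2·21 = 73
31(ω_sun−ω_arm) = −73(ω_ring−ω_arm),  ω_sun = 0, ω_arm = 1
ω_ring = 1 − (31/73)(0−1) = 104/73
ω_out/ω_in = 104/73

104/73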